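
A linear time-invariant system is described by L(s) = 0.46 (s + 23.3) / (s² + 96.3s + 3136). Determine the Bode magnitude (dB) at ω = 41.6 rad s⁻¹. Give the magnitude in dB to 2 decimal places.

-45.74 dB

|j41.6 + 23.3| = √(41.6² + 23.3²) = 47.68
|(j41.6)² + 96.3(j41.6) + 3136| = |1405.4 + j4006.1| = 4245
|L(j41.6)| = 0.46 × 47.68 / 4245 = 0.0051663
20 log₁₀(0.0051663) = -45.736 dB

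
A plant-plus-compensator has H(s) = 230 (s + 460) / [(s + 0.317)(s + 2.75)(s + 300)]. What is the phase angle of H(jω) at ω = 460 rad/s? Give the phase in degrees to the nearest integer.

-192°

∠(j460 + 460) = arctan(460/460) = 45.00°
∠(j460 + 0.317) = arctan(460/0.317) = 89.96°
∠(j460 + 2.75) = arctan(460/2.75) = 89.66°
∠(j460 + 300) = arctan(460/300) = 56.89°
∠H(j460) = 45.00° − (89.96° + 89.66° + 56.89°) = -191.51°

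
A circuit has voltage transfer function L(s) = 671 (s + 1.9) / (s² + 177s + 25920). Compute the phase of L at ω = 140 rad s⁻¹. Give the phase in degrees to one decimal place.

∠(j140 + 1.9) = arctan(140/1.9) = 89.22°
∠[(j140)² + 177(j140) + 25920] = ∠[6320 + j24780] = 75.69°
∠L(j140) = 89.22° − 75.69° = 13.53°

13.5°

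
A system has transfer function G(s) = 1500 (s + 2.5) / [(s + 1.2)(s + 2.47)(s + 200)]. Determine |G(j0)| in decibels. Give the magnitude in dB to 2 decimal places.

G(0) = 1500 × 2.5 / (1.2 × 2.47 × 200) = 6.3259
20 log₁₀(6.3259) = 16.022 dB

16.02 dB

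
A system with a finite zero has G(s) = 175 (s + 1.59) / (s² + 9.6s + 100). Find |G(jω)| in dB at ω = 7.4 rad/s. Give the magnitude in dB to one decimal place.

|j7.4 + 1.59| = √(7.4² + 1.59²) = 7.569
|(j7.4)² + 9.6(j7.4) + 100| = |45.24 + j71.04| = 84.22
|G(j7.4)| = 175 × 7.569 / 84.22 = 15.727
20 log₁₀(15.727) = 23.93 dB

23.9 dB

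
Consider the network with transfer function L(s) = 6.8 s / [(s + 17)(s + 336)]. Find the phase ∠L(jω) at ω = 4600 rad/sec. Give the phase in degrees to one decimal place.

-85.6°

∠(j4600) = 90.00°
∠(j4600 + 17) = arctan(4600/17) = 89.79°
∠(j4600 + 336) = arctan(4600/336) = 85.82°
∠L(j4600) = 90.00° − (89.79° + 85.82°) = -85.61°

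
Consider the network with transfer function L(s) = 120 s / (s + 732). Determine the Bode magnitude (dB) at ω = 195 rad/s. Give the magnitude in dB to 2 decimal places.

29.80 dB

|j195| = 195
|j195 + 732| = √(195² + 732²) = 757.5
|L(j195)| = 120 × 195 / 757.5 = 30.89
20 log₁₀(30.89) = 29.796 dB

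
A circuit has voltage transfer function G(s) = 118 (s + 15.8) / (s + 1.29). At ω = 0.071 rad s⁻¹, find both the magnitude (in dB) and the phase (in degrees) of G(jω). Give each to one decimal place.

|G| = 63.2 dB, ∠G = -2.9°

|j0.071 + 15.8| = √(0.071² + 15.8²) = 15.8
|j0.071 + 1.29| = √(0.071² + 1.29²) = 1.292
|G(j0.071)| = 118 × 15.8 / 1.292 = 1443.1
20 log₁₀(1443.1) = 63.19 dB
∠(j0.071 + 15.8) = arctan(0.071/15.8) = 0.26°
∠(j0.071 + 1.29) = arctan(0.071/1.29) = 3.15°
∠G(j0.071) = 0.26° − 3.15° = -2.89°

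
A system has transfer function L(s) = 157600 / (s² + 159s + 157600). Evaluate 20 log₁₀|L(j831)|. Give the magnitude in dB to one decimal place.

-10.8 dB

|(j831)² + 159(j831) + 157600| = |-5.3296e+05 + j1.3213e+05| = 5.491e+05
|L(j831)| = 157600 / 5.491e+05 = 0.28702
20 log₁₀(0.28702) = -10.84 dB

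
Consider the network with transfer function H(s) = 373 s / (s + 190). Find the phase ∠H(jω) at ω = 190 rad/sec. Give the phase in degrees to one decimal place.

45.0°

∠(j190) = 90.00°
∠(j190 + 190) = arctan(190/190) = 45.00°
∠H(j190) = 90.00° − 45.00° = 45.00°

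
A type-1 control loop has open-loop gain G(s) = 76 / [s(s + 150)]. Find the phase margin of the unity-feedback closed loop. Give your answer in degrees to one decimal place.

89.8°

Gain crossover: |G(jω)| = 1 at ω ≈ 0.507 rad/s.
∠G(j0.507) = −90° − arctan(0.507/150) ≈ -90.19°
PM = 180° + (-90.19°) = 89.81°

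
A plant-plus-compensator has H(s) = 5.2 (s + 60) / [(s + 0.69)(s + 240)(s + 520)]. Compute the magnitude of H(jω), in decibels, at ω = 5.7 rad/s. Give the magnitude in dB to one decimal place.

-67.2 dB

|j5.7 + 60| = √(5.7² + 60²) = 60.27
|j5.7 + 0.69| = √(5.7² + 0.69²) = 5.742
|j5.7 + 240| = √(5.7² + 240²) = 240.1
|j5.7 + 520| = √(5.7² + 520²) = 520
|H(j5.7)| = 5.2 × 60.27 / (5.742 × 240.1 × 520) = 0.00043723
20 log₁₀(0.00043723) = -67.19 dB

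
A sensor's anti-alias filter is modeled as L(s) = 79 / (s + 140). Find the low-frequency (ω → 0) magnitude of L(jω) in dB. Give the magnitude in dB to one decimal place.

-5.0 dB

L(0) = 79 / 140 = 0.56429
20 log₁₀(0.56429) = -4.97 dB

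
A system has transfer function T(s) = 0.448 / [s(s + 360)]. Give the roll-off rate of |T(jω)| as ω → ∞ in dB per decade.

-40 dB/decade

With 0 zeros and 2 poles, the high-frequency asymptotic slope is 20 × (0 − 2) = -40 dB/decade.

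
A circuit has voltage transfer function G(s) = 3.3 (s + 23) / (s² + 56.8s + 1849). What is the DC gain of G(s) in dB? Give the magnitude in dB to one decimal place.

G(0) = 3.3 × 23 / 1849 = 0.041049
20 log₁₀(0.041049) = -27.73 dB

-27.7 dB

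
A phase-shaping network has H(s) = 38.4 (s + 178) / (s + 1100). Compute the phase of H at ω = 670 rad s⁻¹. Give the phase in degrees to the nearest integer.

∠(j670 + 178) = arctan(670/178) = 75.12°
∠(j670 + 1100) = arctan(670/1100) = 31.35°
∠H(j670) = 75.12° − 31.35° = 43.78°

44°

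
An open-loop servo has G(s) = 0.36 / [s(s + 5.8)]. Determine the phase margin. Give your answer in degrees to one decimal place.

89.4°

Gain crossover: |G(jω)| = 1 at ω ≈ 0.0621 rad/sec.
∠G(j0.0621) = −90° − arctan(0.0621/5.8) ≈ -90.61°
PM = 180° + (-90.61°) = 89.39°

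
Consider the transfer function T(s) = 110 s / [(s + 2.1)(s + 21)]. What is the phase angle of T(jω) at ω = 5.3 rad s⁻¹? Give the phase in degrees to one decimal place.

∠(j5.3) = 90.00°
∠(j5.3 + 2.1) = arctan(5.3/2.1) = 68.39°
∠(j5.3 + 21) = arctan(5.3/21) = 14.16°
∠T(j5.3) = 90.00° − (68.39° + 14.16°) = 7.45°

7.5°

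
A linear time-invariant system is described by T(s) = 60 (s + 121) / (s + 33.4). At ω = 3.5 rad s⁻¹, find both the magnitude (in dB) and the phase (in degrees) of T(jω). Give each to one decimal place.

|T| = 46.7 dB, ∠T = -4.3°

|j3.5 + 121| = √(3.5² + 121²) = 121.1
|j3.5 + 33.4| = √(3.5² + 33.4²) = 33.58
|T(j3.5)| = 60 × 121.1 / 33.58 = 216.27
20 log₁₀(216.27) = 46.70 dB
∠(j3.5 + 121) = arctan(3.5/121) = 1.66°
∠(j3.5 + 33.4) = arctan(3.5/33.4) = 5.98°
∠T(j3.5) = 1.66° − 5.98° = -4.33°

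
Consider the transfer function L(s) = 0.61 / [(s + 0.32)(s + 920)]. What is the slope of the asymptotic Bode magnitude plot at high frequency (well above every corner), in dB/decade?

-40 dB/decade

With 0 zeros and 2 poles, the high-frequency asymptotic slope is 20 × (0 − 2) = -40 dB/decade.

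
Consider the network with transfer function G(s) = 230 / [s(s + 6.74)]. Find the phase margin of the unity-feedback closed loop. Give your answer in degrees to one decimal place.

Gain crossover: |G(jω)| = 1 at ω ≈ 14.4 rad s⁻¹.
∠G(j14.4) = −90° − arctan(14.4/6.74) ≈ -154.97°
PM = 180° + (-154.97°) = 25.03°

25.0 deg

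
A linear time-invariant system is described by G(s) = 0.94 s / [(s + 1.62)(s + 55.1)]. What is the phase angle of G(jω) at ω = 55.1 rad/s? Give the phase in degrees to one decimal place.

∠(j55.1) = 90.00°
∠(j55.1 + 1.62) = arctan(55.1/1.62) = 88.32°
∠(j55.1 + 55.1) = arctan(55.1/55.1) = 45.00°
∠G(j55.1) = 90.00° − (88.32° + 45.00°) = -43.32°

-43.3°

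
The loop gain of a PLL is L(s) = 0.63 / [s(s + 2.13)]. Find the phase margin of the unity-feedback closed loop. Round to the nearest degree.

82°

Gain crossover: |L(jω)| = 1 at ω ≈ 0.293 rad/sec.
∠L(j0.293) = −90° − arctan(0.293/2.13) ≈ -97.83°
PM = 180° + (-97.83°) = 82.17°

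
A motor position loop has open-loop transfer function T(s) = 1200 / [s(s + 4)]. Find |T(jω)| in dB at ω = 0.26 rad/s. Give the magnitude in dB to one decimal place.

|j0.26 + 4| = √(0.26² + 4²) = 4.008
|j0.26| = 0.26
|T(j0.26)| = 1200 / (4.008 × 0.26) = 1151.4
20 log₁₀(1151.4) = 61.22 dB

61.2 dB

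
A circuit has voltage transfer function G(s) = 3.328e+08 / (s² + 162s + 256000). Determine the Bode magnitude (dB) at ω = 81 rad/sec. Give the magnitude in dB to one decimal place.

|(j81)² + 162(j81) + 256000| = |2.4944e+05 + j13122| = 2.498e+05
|G(j81)| = 3.328e+08 / 2.498e+05 = 1332.4
20 log₁₀(1332.4) = 62.49 dB

62.5 dB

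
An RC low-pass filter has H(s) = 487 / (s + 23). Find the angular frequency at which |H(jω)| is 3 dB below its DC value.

For a single-pole low-pass, the −3 dB point is at the pole: ω = 23 rad/s.

23 rad/s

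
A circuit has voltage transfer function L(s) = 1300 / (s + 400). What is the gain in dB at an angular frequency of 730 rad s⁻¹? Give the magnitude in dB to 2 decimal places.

3.87 dB

|j730 + 400| = √(730² + 400²) = 832.4
|L(j730)| = 1300 / 832.4 = 1.5617
20 log₁₀(1.5617) = 3.872 dB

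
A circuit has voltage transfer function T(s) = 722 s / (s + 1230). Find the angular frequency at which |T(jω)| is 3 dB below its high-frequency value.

1230 rad/s

For a single-pole high-pass, the −3 dB point is at the pole: ω = 1230 rad/s.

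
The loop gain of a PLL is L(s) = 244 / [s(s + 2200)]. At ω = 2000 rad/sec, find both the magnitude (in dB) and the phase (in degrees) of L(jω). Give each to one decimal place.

|j2000 + 2200| = √(2000² + 2200²) = 2973
|j2000| = 2000
|L(j2000)| = 244 / (2973 × 2000) = 4.1033e-05
20 log₁₀(4.1033e-05) = -87.74 dB
∠(j2000 + 2200) = arctan(2000/2200) = 42.27°
∠(j2000) = 90.00°
∠L(j2000) = − (42.27° + 90.00°) = -132.27°

|L| = -87.7 dB, ∠L = -132.3°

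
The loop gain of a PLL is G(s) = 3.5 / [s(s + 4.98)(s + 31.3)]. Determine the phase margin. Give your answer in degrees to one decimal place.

89.7°

Gain crossover: |G(jω)| = 1 at ω ≈ 0.0225 rad/s.
∠G(j0.0225) = −90° − arctan(0.0225/4.98) − arctan(0.0225/31.3) ≈ -90.30°
PM = 180° + (-90.30°) = 89.70°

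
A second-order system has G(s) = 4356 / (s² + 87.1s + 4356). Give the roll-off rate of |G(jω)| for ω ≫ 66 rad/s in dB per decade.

With 0 zeros and 2 poles, the high-frequency asymptotic slope is 20 × (0 − 2) = -40 dB/decade.

-40 dB/decade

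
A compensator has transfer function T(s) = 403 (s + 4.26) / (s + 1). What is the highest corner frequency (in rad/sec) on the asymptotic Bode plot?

Break frequencies occur at each pole and zero magnitude: 1 rad/sec, 4.26 rad/sec.
The highest is 4.26 rad/sec.

4.26 rad/sec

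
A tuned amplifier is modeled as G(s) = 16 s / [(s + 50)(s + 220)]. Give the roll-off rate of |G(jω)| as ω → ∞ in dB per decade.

-20 dB/decade

With 1 zero and 2 poles, the high-frequency asymptotic slope is 20 × (1 − 2) = -20 dB/decade.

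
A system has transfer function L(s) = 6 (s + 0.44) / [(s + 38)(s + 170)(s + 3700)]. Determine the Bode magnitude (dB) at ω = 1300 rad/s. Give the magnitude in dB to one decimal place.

-118.7 dB

|j1300 + 0.44| = √(1300² + 0.44²) = 1300
|j1300 + 38| = √(1300² + 38²) = 1301
|j1300 + 170| = √(1300² + 170²) = 1311
|j1300 + 3700| = √(1300² + 3700²) = 3922
|L(j1300)| = 6 × 1300 / (1301 × 1311 × 3922) = 1.1664e-06
20 log₁₀(1.1664e-06) = -118.66 dB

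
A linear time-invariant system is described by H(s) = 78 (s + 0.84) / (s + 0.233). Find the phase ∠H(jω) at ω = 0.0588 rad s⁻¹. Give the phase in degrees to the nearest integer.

∠(j0.0588 + 0.84) = arctan(0.0588/0.84) = 4.00°
∠(j0.0588 + 0.233) = arctan(0.0588/0.233) = 14.16°
∠H(j0.0588) = 4.00° − 14.16° = -10.16°

-10°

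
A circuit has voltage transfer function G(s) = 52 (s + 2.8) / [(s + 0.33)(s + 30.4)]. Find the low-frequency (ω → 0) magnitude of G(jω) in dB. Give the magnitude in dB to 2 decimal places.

23.24 dB

G(0) = 52 × 2.8 / (0.33 × 30.4) = 14.514
20 log₁₀(14.514) = 23.235 dB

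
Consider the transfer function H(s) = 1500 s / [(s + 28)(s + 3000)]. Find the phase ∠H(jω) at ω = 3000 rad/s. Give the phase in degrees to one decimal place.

-44.5°

∠(j3000) = 90.00°
∠(j3000 + 28) = arctan(3000/28) = 89.47°
∠(j3000 + 3000) = arctan(3000/3000) = 45.00°
∠H(j3000) = 90.00° − (89.47° + 45.00°) = -44.47°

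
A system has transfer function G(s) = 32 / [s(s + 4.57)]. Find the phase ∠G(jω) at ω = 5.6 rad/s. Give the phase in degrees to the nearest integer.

∠(j5.6 + 4.57) = arctan(5.6/4.57) = 50.78°
∠(j5.6) = 90.00°
∠G(j5.6) = − (50.78° + 90.00°) = -140.78°

-141°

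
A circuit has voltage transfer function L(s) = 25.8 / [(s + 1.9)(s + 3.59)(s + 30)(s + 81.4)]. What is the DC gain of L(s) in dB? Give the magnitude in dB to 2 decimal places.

-56.20 dB

L(0) = 25.8 / (1.9 × 3.59 × 30 × 81.4) = 0.0015489
20 log₁₀(0.0015489) = -56.199 dB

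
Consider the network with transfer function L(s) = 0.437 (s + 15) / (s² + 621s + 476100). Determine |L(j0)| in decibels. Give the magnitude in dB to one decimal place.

L(0) = 0.437 × 15 / 476100 = 1.3768e-05
20 log₁₀(1.3768e-05) = -97.22 dB

-97.2 dB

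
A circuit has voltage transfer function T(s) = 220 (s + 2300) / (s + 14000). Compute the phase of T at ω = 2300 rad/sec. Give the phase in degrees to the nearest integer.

36 deg

∠(j2300 + 2300) = arctan(2300/2300) = 45.00°
∠(j2300 + 14000) = arctan(2300/14000) = 9.33°
∠T(j2300) = 45.00° − 9.33° = 35.67°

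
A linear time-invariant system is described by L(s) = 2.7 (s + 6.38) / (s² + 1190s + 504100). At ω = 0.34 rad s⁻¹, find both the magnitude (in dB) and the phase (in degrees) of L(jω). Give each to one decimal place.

|L| = -89.3 dB, ∠L = 3.0°

|j0.34 + 6.38| = √(0.34² + 6.38²) = 6.389
|(j0.34)² + 1190(j0.34) + 504100| = |5.041e+05 + j404.6| = 5.041e+05
|L(j0.34)| = 2.7 × 6.389 / 5.041e+05 = 3.422e-05
20 log₁₀(3.422e-05) = -89.31 dB
∠(j0.34 + 6.38) = arctan(0.34/6.38) = 3.05°
∠[(j0.34)² + 1190(j0.34) + 504100] = ∠[5.041e+05 + j404.6] = 0.05°
∠L(j0.34) = 3.05° − 0.05° = 3.00°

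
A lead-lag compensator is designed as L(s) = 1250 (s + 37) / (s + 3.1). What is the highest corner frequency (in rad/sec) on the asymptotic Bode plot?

Break frequencies occur at each pole and zero magnitude: 3.1 rad/sec, 37 rad/sec.
The highest is 37 rad/sec.

37 rad/sec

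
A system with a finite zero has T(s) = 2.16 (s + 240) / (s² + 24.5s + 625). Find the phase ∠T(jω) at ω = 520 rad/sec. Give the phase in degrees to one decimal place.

-112.1°

∠(j520 + 240) = arctan(520/240) = 65.22°
∠[(j520)² + 24.5(j520) + 625] = ∠[-2.6978e+05 + j12740] = 177.30°
∠T(j520) = 65.22° − 177.30° = -112.07°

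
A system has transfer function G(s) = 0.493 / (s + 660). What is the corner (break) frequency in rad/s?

The single real pole at s = −660 gives a corner at ω = 660 rad/s.

660 rad/s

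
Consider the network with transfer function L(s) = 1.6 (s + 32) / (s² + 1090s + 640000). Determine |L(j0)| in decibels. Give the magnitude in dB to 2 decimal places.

L(0) = 1.6 × 32 / 640000 = 8e-05
20 log₁₀(8e-05) = -81.938 dB

-81.94 dB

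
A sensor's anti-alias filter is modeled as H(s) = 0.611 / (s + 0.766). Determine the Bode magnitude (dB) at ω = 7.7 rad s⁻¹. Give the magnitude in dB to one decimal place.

-22.1 dB

|j7.7 + 0.766| = √(7.7² + 0.766²) = 7.738
|H(j7.7)| = 0.611 / 7.738 = 0.078961
20 log₁₀(0.078961) = -22.05 dB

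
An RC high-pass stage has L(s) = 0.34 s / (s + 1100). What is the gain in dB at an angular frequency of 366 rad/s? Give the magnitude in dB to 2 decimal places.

|j366| = 366
|j366 + 1100| = √(366² + 1100²) = 1159
|L(j366)| = 0.34 × 366 / 1159 = 0.10734
20 log₁₀(0.10734) = -19.385 dB

-19.38 dB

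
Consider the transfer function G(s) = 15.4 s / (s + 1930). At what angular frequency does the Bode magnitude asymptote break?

1930 rad/sec

The single real pole at s = −1930 gives a corner at ω = 1930 rad/sec.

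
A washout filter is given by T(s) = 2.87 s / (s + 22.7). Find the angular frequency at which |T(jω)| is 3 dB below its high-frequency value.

22.7 rad/s

For a single-pole high-pass, the −3 dB point is at the pole: ω = 22.7 rad/s.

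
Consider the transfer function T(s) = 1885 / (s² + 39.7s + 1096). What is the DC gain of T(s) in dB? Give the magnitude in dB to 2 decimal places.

4.71 dB

T(0) = 1885 / 1096 = 1.7199
20 log₁₀(1.7199) = 4.710 dB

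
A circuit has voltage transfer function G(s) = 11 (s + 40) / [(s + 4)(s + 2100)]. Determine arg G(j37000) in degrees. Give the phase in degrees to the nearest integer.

-87°

∠(j37000 + 40) = arctan(37000/40) = 89.94°
∠(j37000 + 4) = arctan(37000/4) = 89.99°
∠(j37000 + 2100) = arctan(37000/2100) = 86.75°
∠G(j37000) = 89.94° − (89.99° + 86.75°) = -86.81°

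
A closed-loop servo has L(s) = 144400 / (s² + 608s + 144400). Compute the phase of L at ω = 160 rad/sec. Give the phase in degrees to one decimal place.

-39.3°

∠[(j160)² + 608(j160) + 144400] = ∠[1.188e+05 + j97280] = 39.31°
∠L(j160) = −39.31° = -39.31°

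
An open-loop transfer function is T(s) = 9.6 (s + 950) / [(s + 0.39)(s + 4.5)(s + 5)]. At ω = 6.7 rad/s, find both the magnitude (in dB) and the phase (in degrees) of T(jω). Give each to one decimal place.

|j6.7 + 950| = √(6.7² + 950²) = 950
|j6.7 + 0.39| = √(6.7² + 0.39²) = 6.711
|j6.7 + 4.5| = √(6.7² + 4.5²) = 8.071
|j6.7 + 5| = √(6.7² + 5²) = 8.36
|T(j6.7)| = 9.6 × 950 / (6.711 × 8.071 × 8.36) = 20.14
20 log₁₀(20.14) = 26.08 dB
∠(j6.7 + 950) = arctan(6.7/950) = 0.40°
∠(j6.7 + 0.39) = arctan(6.7/0.39) = 86.67°
∠(j6.7 + 4.5) = arctan(6.7/4.5) = 56.11°
∠(j6.7 + 5) = arctan(6.7/5) = 53.27°
∠T(j6.7) = 0.40° − (86.67° + 56.11° + 53.27°) = -195.64°

|T| = 26.1 dB, ∠T = -195.6°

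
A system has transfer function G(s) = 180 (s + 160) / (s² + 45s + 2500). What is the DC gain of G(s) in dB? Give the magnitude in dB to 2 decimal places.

21.23 dB

G(0) = 180 × 160 / 2500 = 11.52
20 log₁₀(11.52) = 21.229 dB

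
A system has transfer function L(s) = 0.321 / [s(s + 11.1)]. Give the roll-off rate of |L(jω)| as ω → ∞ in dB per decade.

With 0 zeros and 2 poles, the high-frequency asymptotic slope is 20 × (0 − 2) = -40 dB/decade.

-40 dB/decade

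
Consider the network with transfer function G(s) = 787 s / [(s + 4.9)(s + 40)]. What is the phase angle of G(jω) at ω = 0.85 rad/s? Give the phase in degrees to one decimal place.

78.9°

∠(j0.85) = 90.00°
∠(j0.85 + 4.9) = arctan(0.85/4.9) = 9.84°
∠(j0.85 + 40) = arctan(0.85/40) = 1.22°
∠G(j0.85) = 90.00° − (9.84° + 1.22°) = 78.94°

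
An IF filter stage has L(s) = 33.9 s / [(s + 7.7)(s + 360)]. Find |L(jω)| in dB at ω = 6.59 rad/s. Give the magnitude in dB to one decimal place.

-24.3 dB

|j6.59| = 6.59
|j6.59 + 7.7| = √(6.59² + 7.7²) = 10.13
|j6.59 + 360| = √(6.59² + 360²) = 360.1
|L(j6.59)| = 33.9 × 6.59 / (10.13 × 360.1) = 0.061219
20 log₁₀(0.061219) = -24.26 dB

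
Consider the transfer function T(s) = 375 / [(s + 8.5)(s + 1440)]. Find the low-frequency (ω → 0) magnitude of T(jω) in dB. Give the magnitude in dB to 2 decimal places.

T(0) = 375 / (8.5 × 1440) = 0.030637
20 log₁₀(0.030637) = -30.275 dB

-30.28 dB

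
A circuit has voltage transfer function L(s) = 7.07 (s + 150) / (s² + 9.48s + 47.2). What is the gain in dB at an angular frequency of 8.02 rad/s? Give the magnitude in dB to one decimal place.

|j8.02 + 150| = √(8.02² + 150²) = 150.2
|(j8.02)² + 9.48(j8.02) + 47.2| = |-17.12 + j76.03| = 77.93
|L(j8.02)| = 7.07 × 150.2 / 77.93 = 13.627
20 log₁₀(13.627) = 22.69 dB

22.7 dB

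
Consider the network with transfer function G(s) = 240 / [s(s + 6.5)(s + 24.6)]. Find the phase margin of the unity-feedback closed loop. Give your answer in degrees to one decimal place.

Gain crossover: |G(jω)| = 1 at ω ≈ 1.46 rad s⁻¹.
∠G(j1.46) = −90° − arctan(1.46/6.5) − arctan(1.46/24.6) ≈ -106.08°
PM = 180° + (-106.08°) = 73.92°

73.9°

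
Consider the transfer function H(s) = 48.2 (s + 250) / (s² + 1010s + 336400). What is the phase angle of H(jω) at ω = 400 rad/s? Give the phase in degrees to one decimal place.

∠(j400 + 250) = arctan(400/250) = 57.99°
∠[(j400)² + 1010(j400) + 336400] = ∠[1.764e+05 + j4.04e+05] = 66.41°
∠H(j400) = 57.99° − 66.41° = -8.42°

-8.4°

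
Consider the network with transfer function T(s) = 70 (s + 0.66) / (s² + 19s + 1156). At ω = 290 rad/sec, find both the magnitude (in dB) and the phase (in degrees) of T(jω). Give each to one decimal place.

|T| = -12.2 dB, ∠T = -86.3 deg

|j290 + 0.66| = √(290² + 0.66²) = 290
|(j290)² + 19(j290) + 1156| = |-82944 + j5510| = 8.313e+04
|T(j290)| = 70 × 290 / 8.313e+04 = 0.24421
20 log₁₀(0.24421) = -12.24 dB
∠(j290 + 0.66) = arctan(290/0.66) = 89.87°
∠[(j290)² + 19(j290) + 1156] = ∠[-82944 + j5510] = 176.20°
∠T(j290) = 89.87° − 176.20° = -86.33°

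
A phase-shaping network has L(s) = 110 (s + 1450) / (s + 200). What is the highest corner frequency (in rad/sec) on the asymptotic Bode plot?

1450 rad/sec

Break frequencies occur at each pole and zero magnitude: 200 rad/sec, 1450 rad/sec.
The highest is 1450 rad/sec.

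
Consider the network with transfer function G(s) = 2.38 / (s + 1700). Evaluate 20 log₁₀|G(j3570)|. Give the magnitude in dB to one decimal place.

-64.4 dB

|j3570 + 1700| = √(3570² + 1700²) = 3954
|G(j3570)| = 2.38 / 3954 = 0.00060191
20 log₁₀(0.00060191) = -64.41 dB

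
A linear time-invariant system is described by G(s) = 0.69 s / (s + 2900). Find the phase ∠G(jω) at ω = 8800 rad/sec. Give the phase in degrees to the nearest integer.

18°

∠(j8800) = 90.00°
∠(j8800 + 2900) = arctan(8800/2900) = 71.76°
∠G(j8800) = 90.00° − 71.76° = 18.24°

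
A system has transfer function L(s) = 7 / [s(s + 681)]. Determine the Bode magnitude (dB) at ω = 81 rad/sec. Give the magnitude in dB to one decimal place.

|j81 + 681| = √(81² + 681²) = 685.8
|j81| = 81
|L(j81)| = 7 / (685.8 × 81) = 0.00012601
20 log₁₀(0.00012601) = -77.99 dB

-78.0 dB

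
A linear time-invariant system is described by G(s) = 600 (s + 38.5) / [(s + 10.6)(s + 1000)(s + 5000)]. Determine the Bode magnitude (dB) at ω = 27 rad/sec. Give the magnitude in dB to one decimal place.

-74.2 dB

|j27 + 38.5| = √(27² + 38.5²) = 47.02
|j27 + 10.6| = √(27² + 10.6²) = 29.01
|j27 + 1000| = √(27² + 1000²) = 1000
|j27 + 5000| = √(27² + 5000²) = 5000
|G(j27)| = 600 × 47.02 / (29.01 × 1000 × 5000) = 0.00019447
20 log₁₀(0.00019447) = -74.22 dB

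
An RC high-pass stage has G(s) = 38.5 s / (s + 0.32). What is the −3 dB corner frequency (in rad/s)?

0.32 rad/s

For a single-pole high-pass, the −3 dB point is at the pole: ω = 0.32 rad/s.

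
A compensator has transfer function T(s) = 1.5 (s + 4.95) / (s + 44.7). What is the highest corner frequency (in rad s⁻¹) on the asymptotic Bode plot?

Break frequencies occur at each pole and zero magnitude: 4.95 rad s⁻¹, 44.7 rad s⁻¹.
The highest is 44.7 rad s⁻¹.

44.7 rad s⁻¹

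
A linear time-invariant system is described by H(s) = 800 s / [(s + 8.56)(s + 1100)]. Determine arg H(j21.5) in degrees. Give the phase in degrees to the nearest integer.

21°

∠(j21.5) = 90.00°
∠(j21.5 + 8.56) = arctan(21.5/8.56) = 68.29°
∠(j21.5 + 1100) = arctan(21.5/1100) = 1.12°
∠H(j21.5) = 90.00° − (68.29° + 1.12°) = 20.59°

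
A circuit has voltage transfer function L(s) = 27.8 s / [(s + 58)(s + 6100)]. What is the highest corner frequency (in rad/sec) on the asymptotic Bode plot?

6100 rad/sec

Break frequencies occur at each pole and zero magnitude: 58 rad/sec, 6100 rad/sec.
The highest is 6100 rad/sec.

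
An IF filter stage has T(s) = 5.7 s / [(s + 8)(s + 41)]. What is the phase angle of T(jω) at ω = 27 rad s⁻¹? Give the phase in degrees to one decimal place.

-16.9°

∠(j27) = 90.00°
∠(j27 + 8) = arctan(27/8) = 73.50°
∠(j27 + 41) = arctan(27/41) = 33.37°
∠T(j27) = 90.00° − (73.50° + 33.37°) = -16.86°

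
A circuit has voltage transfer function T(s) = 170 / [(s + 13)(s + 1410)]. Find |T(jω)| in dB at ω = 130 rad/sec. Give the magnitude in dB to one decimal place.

-60.7 dB

|j130 + 13| = √(130² + 13²) = 130.6
|j130 + 1410| = √(130² + 1410²) = 1416
|T(j130)| = 170 / (130.6 × 1416) = 0.00091894
20 log₁₀(0.00091894) = -60.73 dB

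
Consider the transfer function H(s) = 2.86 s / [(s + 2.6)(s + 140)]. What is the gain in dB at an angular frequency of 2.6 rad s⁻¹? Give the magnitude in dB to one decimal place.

|j2.6| = 2.6
|j2.6 + 2.6| = √(2.6² + 2.6²) = 3.677
|j2.6 + 140| = √(2.6² + 140²) = 140
|H(j2.6)| = 2.86 × 2.6 / (3.677 × 140) = 0.014443
20 log₁₀(0.014443) = -36.81 dB

-36.8 dB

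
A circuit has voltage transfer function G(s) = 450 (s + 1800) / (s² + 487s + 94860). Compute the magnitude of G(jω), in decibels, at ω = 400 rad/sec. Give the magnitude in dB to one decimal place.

12.1 dB

|j400 + 1800| = √(400² + 1800²) = 1844
|(j400)² + 487(j400) + 94860| = |-65140 + j1.948e+05| = 2.054e+05
|G(j400)| = 450 × 1844 / 2.054e+05 = 4.0397
20 log₁₀(4.0397) = 12.13 dB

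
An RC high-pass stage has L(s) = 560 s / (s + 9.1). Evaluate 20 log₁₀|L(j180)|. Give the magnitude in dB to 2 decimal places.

|j180| = 180
|j180 + 9.1| = √(180² + 9.1²) = 180.2
|L(j180)| = 560 × 180 / 180.2 = 559.29
20 log₁₀(559.29) = 54.953 dB

54.95 dB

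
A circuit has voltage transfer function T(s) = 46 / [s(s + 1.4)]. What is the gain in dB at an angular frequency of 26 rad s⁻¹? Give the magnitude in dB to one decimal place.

-23.4 dB

|j26 + 1.4| = √(26² + 1.4²) = 26.04
|j26| = 26
|T(j26)| = 46 / (26.04 × 26) = 0.067949
20 log₁₀(0.067949) = -23.36 dB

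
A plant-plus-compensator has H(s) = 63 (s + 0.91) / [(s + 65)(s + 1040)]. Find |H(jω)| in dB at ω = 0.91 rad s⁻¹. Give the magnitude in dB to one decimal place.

|j0.91 + 0.91| = √(0.91² + 0.91²) = 1.287
|j0.91 + 65| = √(0.91² + 65²) = 65.01
|j0.91 + 1040| = √(0.91² + 1040²) = 1040
|H(j0.91)| = 63 × 1.287 / (65.01 × 1040) = 0.0011992
20 log₁₀(0.0011992) = -58.42 dB

-58.4 dB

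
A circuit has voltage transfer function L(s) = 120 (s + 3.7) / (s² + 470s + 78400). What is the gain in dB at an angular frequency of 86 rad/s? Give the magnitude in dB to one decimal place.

-18.0 dB

|j86 + 3.7| = √(86² + 3.7²) = 86.08
|(j86)² + 470(j86) + 78400| = |71004 + j40420| = 8.17e+04
|L(j86)| = 120 × 86.08 / 8.17e+04 = 0.12643
20 log₁₀(0.12643) = -17.96 dB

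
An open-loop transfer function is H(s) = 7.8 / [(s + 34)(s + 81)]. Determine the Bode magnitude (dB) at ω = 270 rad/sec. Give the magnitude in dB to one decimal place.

|j270 + 34| = √(270² + 34²) = 272.1
|j270 + 81| = √(270² + 81²) = 281.9
|H(j270)| = 7.8 / (272.1 × 281.9) = 0.00010168
20 log₁₀(0.00010168) = -79.86 dB

-79.9 dB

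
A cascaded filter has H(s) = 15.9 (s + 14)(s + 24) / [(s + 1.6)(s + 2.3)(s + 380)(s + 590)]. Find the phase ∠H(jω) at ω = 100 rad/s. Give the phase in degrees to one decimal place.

-43.6°

∠(j100 + 14) = arctan(100/14) = 82.03°
∠(j100 + 24) = arctan(100/24) = 76.50°
∠(j100 + 1.6) = arctan(100/1.6) = 89.08°
∠(j100 + 2.3) = arctan(100/2.3) = 88.68°
∠(j100 + 380) = arctan(100/380) = 14.74°
∠(j100 + 590) = arctan(100/590) = 9.62°
∠H(j100) = 82.03° + 76.50° − (89.08° + 88.68° + 14.74° + 9.62°) = -43.59°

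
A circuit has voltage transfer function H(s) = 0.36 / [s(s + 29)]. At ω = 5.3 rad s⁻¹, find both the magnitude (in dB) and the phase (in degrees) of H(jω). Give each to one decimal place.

|H| = -52.8 dB, ∠H = -100.4 deg

|j5.3 + 29| = √(5.3² + 29²) = 29.48
|j5.3| = 5.3
|H(j5.3)| = 0.36 / (29.48 × 5.3) = 0.0023041
20 log₁₀(0.0023041) = -52.75 dB
∠(j5.3 + 29) = arctan(5.3/29) = 10.36°
∠(j5.3) = 90.00°
∠H(j5.3) = − (10.36° + 90.00°) = -100.36°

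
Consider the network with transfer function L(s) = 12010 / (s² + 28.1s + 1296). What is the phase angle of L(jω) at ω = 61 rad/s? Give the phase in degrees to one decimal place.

-144.7°

∠[(j61)² + 28.1(j61) + 1296] = ∠[-2425 + j1714.1] = 144.75°
∠L(j61) = −144.75° = -144.75°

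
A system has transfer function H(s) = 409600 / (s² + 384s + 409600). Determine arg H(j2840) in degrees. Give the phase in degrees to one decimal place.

-171.9°

∠[(j2840)² + 384(j2840) + 409600] = ∠[-7.656e+06 + j1.0906e+06] = 171.89°
∠H(j2840) = −171.89° = -171.89°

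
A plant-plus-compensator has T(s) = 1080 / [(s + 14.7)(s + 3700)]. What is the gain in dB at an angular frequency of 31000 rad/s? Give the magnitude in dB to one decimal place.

-119.0 dB

|j31000 + 14.7| = √(31000² + 14.7²) = 3.1e+04
|j31000 + 3700| = √(31000² + 3700²) = 3.122e+04
|T(j31000)| = 1080 / (3.1e+04 × 3.122e+04) = 1.1159e-06
20 log₁₀(1.1159e-06) = -119.05 dB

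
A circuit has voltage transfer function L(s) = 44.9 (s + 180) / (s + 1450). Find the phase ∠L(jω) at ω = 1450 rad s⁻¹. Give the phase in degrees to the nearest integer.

38°

∠(j1450 + 180) = arctan(1450/180) = 82.92°
∠(j1450 + 1450) = arctan(1450/1450) = 45.00°
∠L(j1450) = 82.92° − 45.00° = 37.92°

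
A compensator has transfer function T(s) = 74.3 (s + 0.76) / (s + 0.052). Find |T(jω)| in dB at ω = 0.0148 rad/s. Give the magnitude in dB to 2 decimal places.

60.38 dB

|j0.0148 + 0.76| = √(0.0148² + 0.76²) = 0.7601
|j0.0148 + 0.052| = √(0.0148² + 0.052²) = 0.05407
|T(j0.0148)| = 74.3 × 0.7601 / 0.05407 = 1044.6
20 log₁₀(1044.6) = 60.379 dB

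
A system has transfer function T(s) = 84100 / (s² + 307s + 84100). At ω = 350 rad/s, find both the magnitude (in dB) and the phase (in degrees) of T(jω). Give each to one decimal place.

|(j350)² + 307(j350) + 84100| = |-38400 + j1.0745e+05| = 1.141e+05
|T(j350)| = 84100 / 1.141e+05 = 0.73704
20 log₁₀(0.73704) = -2.65 dB
∠[(j350)² + 307(j350) + 84100] = ∠[-38400 + j1.0745e+05] = 109.67°
∠T(j350) = −109.67° = -109.67°

|T| = -2.7 dB, ∠T = -109.7°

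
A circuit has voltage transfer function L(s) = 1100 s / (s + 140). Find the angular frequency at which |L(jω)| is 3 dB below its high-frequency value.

140 rad/sec

For a single-pole high-pass, the −3 dB point is at the pole: ω = 140 rad/sec.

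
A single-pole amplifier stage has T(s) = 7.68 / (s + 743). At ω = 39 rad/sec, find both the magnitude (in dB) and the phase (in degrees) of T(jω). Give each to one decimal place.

|T| = -39.7 dB, ∠T = -3.0°

|j39 + 743| = √(39² + 743²) = 744
|T(j39)| = 7.68 / 744 = 0.010322
20 log₁₀(0.010322) = -39.72 dB
∠(j39 + 743) = arctan(39/743) = 3.00°
∠T(j39) = −3.00° = -3.00°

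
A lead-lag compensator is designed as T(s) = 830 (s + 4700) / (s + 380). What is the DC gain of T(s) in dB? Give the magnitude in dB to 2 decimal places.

T(0) = 830 × 4700 / 380 = 10266
20 log₁₀(10266) = 80.228 dB

80.23 dB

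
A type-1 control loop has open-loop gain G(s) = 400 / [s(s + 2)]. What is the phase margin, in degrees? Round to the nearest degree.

Gain crossover: |G(jω)| = 1 at ω ≈ 20 rad/s.
∠G(j20) = −90° − arctan(20/2) ≈ -174.28°
PM = 180° + (-174.28°) = 5.72°

6°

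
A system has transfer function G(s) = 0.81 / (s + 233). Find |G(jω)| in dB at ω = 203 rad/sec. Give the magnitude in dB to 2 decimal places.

-51.63 dB

|j203 + 233| = √(203² + 233²) = 309
|G(j203)| = 0.81 / 309 = 0.0026211
20 log₁₀(0.0026211) = -51.630 dB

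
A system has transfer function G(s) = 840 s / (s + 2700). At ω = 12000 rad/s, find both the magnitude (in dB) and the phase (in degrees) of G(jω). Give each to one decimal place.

|G| = 58.3 dB, ∠G = 12.7°

|j12000| = 1.2e+04
|j12000 + 2700| = √(12000² + 2700²) = 1.23e+04
|G(j12000)| = 840 × 1.2e+04 / 1.23e+04 = 819.51
20 log₁₀(819.51) = 58.27 dB
∠(j12000) = 90.00°
∠(j12000 + 2700) = arctan(12000/2700) = 77.32°
∠G(j12000) = 90.00° − 77.32° = 12.68°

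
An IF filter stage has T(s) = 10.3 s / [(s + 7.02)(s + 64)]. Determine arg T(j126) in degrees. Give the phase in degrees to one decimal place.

-59.9°

∠(j126) = 90.00°
∠(j126 + 7.02) = arctan(126/7.02) = 86.81°
∠(j126 + 64) = arctan(126/64) = 63.07°
∠T(j126) = 90.00° − (86.81° + 63.07°) = -59.88°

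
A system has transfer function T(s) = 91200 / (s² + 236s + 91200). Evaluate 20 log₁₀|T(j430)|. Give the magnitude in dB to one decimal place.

|(j430)² + 236(j430) + 91200| = |-93700 + j1.0148e+05| = 1.381e+05
|T(j430)| = 91200 / 1.381e+05 = 0.66028
20 log₁₀(0.66028) = -3.61 dB

-3.6 dB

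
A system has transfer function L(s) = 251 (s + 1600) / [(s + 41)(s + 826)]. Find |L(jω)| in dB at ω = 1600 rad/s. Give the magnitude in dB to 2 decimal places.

|j1600 + 1600| = √(1600² + 1600²) = 2263
|j1600 + 41| = √(1600² + 41²) = 1601
|j1600 + 826| = √(1600² + 826²) = 1801
|L(j1600)| = 251 × 2263 / (1601 × 1801) = 0.19707
20 log₁₀(0.19707) = -14.108 dB

-14.11 dB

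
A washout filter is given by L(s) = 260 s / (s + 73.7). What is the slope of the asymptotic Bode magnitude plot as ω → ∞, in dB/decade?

With 1 zero and 1 pole, the high-frequency asymptotic slope is 20 × (1 − 1) = 0 dB/decade.

0 dB/decade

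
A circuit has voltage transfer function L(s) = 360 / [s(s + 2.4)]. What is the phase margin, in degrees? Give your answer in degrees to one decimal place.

Gain crossover: |L(jω)| = 1 at ω ≈ 18.9 rad/s.
∠L(j18.9) = −90° − arctan(18.9/2.4) ≈ -172.76°
PM = 180° + (-172.76°) = 7.24°

7.2°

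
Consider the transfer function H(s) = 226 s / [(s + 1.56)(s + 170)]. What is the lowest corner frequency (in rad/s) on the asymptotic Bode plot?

1.56 rad/s

Break frequencies occur at each pole and zero magnitude: 1.56 rad/s, 170 rad/s.
The lowest is 1.56 rad/s.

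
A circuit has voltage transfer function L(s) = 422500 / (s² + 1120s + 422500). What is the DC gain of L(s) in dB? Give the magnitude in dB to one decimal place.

L(0) = 422500 / 422500 = 1
20 log₁₀(1) = 0.00 dB

0.0 dB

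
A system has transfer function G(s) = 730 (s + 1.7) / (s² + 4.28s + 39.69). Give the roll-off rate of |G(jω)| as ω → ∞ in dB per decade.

With 1 zero and 2 poles, the high-frequency asymptotic slope is 20 × (1 − 2) = -20 dB/decade.

-20 dB/decade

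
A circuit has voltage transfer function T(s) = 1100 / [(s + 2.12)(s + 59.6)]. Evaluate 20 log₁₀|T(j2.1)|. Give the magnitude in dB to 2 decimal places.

15.82 dB

|j2.1 + 2.12| = √(2.1² + 2.12²) = 2.984
|j2.1 + 59.6| = √(2.1² + 59.6²) = 59.64
|T(j2.1)| = 1100 / (2.984 × 59.64) = 6.1812
20 log₁₀(6.1812) = 15.821 dB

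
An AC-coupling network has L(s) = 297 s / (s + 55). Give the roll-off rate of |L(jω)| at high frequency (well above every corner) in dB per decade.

With 1 zero and 1 pole, the high-frequency asymptotic slope is 20 × (1 − 1) = 0 dB/decade.

0 dB/decade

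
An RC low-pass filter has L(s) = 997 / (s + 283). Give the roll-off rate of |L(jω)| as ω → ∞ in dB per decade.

-20 dB/decade

With 0 zeros and 1 pole, the high-frequency asymptotic slope is 20 × (0 − 1) = -20 dB/decade.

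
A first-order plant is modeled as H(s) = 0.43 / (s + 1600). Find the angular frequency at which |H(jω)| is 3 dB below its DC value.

1600 rad s⁻¹

For a single-pole low-pass, the −3 dB point is at the pole: ω = 1600 rad s⁻¹.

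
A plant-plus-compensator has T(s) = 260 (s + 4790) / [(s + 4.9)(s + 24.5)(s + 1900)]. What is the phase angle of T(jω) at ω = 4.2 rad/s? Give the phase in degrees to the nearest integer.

∠(j4.2 + 4790) = arctan(4.2/4790) = 0.05°
∠(j4.2 + 4.9) = arctan(4.2/4.9) = 40.60°
∠(j4.2 + 24.5) = arctan(4.2/24.5) = 9.73°
∠(j4.2 + 1900) = arctan(4.2/1900) = 0.13°
∠T(j4.2) = 0.05° − (40.60° + 9.73° + 0.13°) = -50.41°

-50°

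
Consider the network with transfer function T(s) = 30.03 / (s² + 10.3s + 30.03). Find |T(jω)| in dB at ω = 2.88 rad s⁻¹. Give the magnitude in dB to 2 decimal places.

-1.76 dB

|(j2.88)² + 10.3(j2.88) + 30.03| = |21.736 + j29.664| = 36.77
|T(j2.88)| = 30.03 / 36.77 = 0.81659
20 log₁₀(0.81659) = -1.760 dB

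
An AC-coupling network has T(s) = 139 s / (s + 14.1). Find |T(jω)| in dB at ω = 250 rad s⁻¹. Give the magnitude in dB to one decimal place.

|j250| = 250
|j250 + 14.1| = √(250² + 14.1²) = 250.4
|T(j250)| = 139 × 250 / 250.4 = 138.78
20 log₁₀(138.78) = 42.85 dB

42.8 dB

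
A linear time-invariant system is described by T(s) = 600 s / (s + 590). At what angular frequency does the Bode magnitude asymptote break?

The single real pole at s = −590 gives a corner at ω = 590 rad/s.

590 rad/s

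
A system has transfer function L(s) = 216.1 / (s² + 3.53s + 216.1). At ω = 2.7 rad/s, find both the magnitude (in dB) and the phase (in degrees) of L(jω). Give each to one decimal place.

|(j2.7)² + 3.53(j2.7) + 216.1| = |208.81 + j9.531| = 209
|L(j2.7)| = 216.1 / 209 = 1.0338
20 log₁₀(1.0338) = 0.29 dB
∠[(j2.7)² + 3.53(j2.7) + 216.1] = ∠[208.81 + j9.531] = 2.61°
∠L(j2.7) = −2.61° = -2.61°

|L| = 0.3 dB, ∠L = -2.6°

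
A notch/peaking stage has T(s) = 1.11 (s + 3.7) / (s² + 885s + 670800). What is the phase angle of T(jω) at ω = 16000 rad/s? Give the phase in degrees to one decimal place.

-86.8°

∠(j16000 + 3.7) = arctan(16000/3.7) = 89.99°
∠[(j16000)² + 885(j16000) + 670800] = ∠[-2.5533e+08 + j1.416e+07] = 176.83°
∠T(j16000) = 89.99° − 176.83° = -86.84°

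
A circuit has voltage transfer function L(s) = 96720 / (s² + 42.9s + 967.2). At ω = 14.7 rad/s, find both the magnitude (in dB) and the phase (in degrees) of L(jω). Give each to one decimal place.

|L| = 39.9 dB, ∠L = -40.0°

|(j14.7)² + 42.9(j14.7) + 967.2| = |751.11 + j630.63| = 980.7
|L(j14.7)| = 96720 / 980.7 = 98.619
20 log₁₀(98.619) = 39.88 dB
∠[(j14.7)² + 42.9(j14.7) + 967.2] = ∠[751.11 + j630.63] = 40.02°
∠L(j14.7) = −40.02° = -40.02°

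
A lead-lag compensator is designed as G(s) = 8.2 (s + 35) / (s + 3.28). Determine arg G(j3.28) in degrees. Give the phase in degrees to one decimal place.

-39.6°

∠(j3.28 + 35) = arctan(3.28/35) = 5.35°
∠(j3.28 + 3.28) = arctan(3.28/3.28) = 45.00°
∠G(j3.28) = 5.35° − 45.00° = -39.65°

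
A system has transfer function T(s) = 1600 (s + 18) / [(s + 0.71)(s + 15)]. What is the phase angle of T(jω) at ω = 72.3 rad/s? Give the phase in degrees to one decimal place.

-91.7°

∠(j72.3 + 18) = arctan(72.3/18) = 76.02°
∠(j72.3 + 0.71) = arctan(72.3/0.71) = 89.44°
∠(j72.3 + 15) = arctan(72.3/15) = 78.28°
∠T(j72.3) = 76.02° − (89.44° + 78.28°) = -91.70°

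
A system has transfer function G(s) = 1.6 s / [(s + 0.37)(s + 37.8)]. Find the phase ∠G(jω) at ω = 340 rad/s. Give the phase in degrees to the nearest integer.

∠(j340) = 90.00°
∠(j340 + 0.37) = arctan(340/0.37) = 89.94°
∠(j340 + 37.8) = arctan(340/37.8) = 83.66°
∠G(j340) = 90.00° − (89.94° + 83.66°) = -83.59°

-84°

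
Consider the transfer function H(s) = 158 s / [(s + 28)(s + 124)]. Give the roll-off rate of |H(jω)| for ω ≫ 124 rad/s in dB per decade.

-20 dB/decade

With 1 zero and 2 poles, the high-frequency asymptotic slope is 20 × (1 − 2) = -20 dB/decade.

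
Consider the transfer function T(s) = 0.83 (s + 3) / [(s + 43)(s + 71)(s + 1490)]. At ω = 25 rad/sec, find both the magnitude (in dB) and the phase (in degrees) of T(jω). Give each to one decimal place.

|T| = -108.5 dB, ∠T = 32.6°

|j25 + 3| = √(25² + 3²) = 25.18
|j25 + 43| = √(25² + 43²) = 49.74
|j25 + 71| = √(25² + 71²) = 75.27
|j25 + 1490| = √(25² + 1490²) = 1490
|T(j25)| = 0.83 × 25.18 / (49.74 × 75.27 × 1490) = 3.7457e-06
20 log₁₀(3.7457e-06) = -108.53 dB
∠(j25 + 3) = arctan(25/3) = 83.16°
∠(j25 + 43) = arctan(25/43) = 30.17°
∠(j25 + 71) = arctan(25/71) = 19.40°
∠(j25 + 1490) = arctan(25/1490) = 0.96°
∠T(j25) = 83.16° − (30.17° + 19.40° + 0.96°) = 32.62°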